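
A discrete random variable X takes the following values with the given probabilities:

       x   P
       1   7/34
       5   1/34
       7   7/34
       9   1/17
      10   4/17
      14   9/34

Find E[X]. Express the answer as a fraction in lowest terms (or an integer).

E[X] = (7/34)·1 + (1/34)·5 + (7/34)·7 + (1/17)·9 + (4/17)·10 + (9/34)·14
     = 285/34

285/34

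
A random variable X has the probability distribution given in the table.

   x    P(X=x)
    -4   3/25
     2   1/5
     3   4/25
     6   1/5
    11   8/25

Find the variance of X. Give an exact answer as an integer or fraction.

E[X] = (3/25)·(-4) + (1/5)·2 + (4/25)·3 + (1/5)·6 + (8/25)·11 = 128/25
E[X²] = (3/25)·16 + (1/5)·4 + (4/25)·9 + (1/5)·36 + (8/25)·121 = 1252/25
Var(X) = 1252/25 − (128/25)² = 14916/625

14916/625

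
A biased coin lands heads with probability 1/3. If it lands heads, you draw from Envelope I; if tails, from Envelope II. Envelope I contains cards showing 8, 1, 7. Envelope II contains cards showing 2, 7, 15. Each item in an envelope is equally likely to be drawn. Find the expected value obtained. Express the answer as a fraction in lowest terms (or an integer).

64/9

E[X | Envelope I] = (8 + 1 + 7)/3 = 16/3
E[X | Envelope II] = (2 + 7 + 15)/3 = 8
E[X] = (1/3)·16/3 + (2/3)·8 = 64/9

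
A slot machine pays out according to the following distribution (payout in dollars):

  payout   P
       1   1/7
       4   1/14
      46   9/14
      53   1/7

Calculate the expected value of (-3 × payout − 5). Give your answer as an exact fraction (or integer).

-824/7

E[-3x-5] = (1/7)·(-8) + (1/14)·(-17) + (9/14)·(-143) + (1/7)·(-164)
     = -824/7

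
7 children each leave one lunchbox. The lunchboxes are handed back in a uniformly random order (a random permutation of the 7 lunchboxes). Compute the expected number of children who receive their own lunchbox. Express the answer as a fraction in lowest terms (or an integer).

Let Xᵢ = 1 if person i gets their own lunchbox. For each i, P(Xᵢ=1) = 1/7.
By linearity of expectation, E[X₁+…+X_7] = 7·(1/7) = 1.

1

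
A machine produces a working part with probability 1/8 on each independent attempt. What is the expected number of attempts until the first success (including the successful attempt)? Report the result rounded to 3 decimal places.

For a geometric distribution, E[trials] = 1/p = 1/(1/8) = 8.
≈ 8.000

8.000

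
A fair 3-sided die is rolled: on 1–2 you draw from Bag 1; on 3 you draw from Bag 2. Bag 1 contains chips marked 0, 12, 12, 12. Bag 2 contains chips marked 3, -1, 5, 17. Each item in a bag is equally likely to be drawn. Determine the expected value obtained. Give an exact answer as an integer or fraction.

8

E[X | Bag 1] = (0 + 12 + 12 + 12)/4 = 9
E[X | Bag 2] = (3 − 1 + 5 + 17)/4 = 6
E[X] = (2/3)·9 + (1/3)·6 = 8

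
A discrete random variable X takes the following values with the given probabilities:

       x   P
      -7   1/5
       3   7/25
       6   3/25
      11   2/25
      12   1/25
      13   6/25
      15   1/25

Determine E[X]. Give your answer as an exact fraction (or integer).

131/25

E[X] = (1/5)·(-7) + (7/25)·3 + (3/25)·6 + (2/25)·11 + (1/25)·12 + (6/25)·13 + (1/25)·15
     = 131/25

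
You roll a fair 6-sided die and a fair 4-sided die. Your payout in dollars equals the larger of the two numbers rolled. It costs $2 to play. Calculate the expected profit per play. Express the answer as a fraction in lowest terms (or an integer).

Distribution of the larger of the two numbers rolled: 1 w.p. 1/24, 2 w.p. 1/8, 3 w.p. 5/24, 4 w.p. 7/24, 5 w.p. 1/6, 6 w.p. 1/6
E[payout] = (1/24)·1 + (1/8)·2 + (5/24)·3 + (7/24)·4 + (1/6)·5 + (1/6)·6 = 47/12
Expected profit = 47/12 − 2 = 23/12

23/12 dollars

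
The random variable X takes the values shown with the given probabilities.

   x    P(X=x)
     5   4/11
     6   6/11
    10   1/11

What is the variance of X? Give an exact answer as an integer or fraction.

E[X] = (4/11)·5 + (6/11)·6 + (1/11)·10 = 6
E[X²] = (4/11)·25 + (6/11)·36 + (1/11)·100 = 416/11
Var(X) = 416/11 − (6)² = 20/11

20/11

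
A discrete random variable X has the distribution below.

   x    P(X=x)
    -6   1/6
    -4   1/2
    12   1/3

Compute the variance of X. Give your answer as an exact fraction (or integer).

E[X] = (1/6)·(-6) + (1/2)·(-4) + (1/3)·12 = 1
E[X²] = (1/6)·36 + (1/2)·16 + (1/3)·144 = 62
Var(X) = 62 − (1)² = 61

61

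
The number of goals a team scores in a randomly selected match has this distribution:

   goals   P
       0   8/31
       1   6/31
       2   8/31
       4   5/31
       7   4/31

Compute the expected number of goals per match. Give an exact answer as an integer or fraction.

70/31

E[X] = (8/31)·0 + (6/31)·1 + (8/31)·2 + (5/31)·4 + (4/31)·7
     = 70/31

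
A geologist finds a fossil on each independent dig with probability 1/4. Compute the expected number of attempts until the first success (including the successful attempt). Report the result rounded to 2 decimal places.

For a geometric distribution, E[trials] = 1/p = 1/(1/4) = 4.
≈ 4.00

4.00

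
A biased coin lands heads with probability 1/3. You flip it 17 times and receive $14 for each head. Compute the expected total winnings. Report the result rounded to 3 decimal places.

E[#heads] = 17·1/3 = 17/3 (linearity over flips).
E[winnings] = 14·17/3 = 238/3.
≈ 79.333

$79.333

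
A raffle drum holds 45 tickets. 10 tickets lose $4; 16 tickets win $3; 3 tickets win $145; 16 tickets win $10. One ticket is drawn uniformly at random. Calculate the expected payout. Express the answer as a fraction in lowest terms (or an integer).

E[payout] = (10/45)·(-4) + (16/45)·3 + (3/45)·145 + (16/45)·10 = 67/5

67/5 dollars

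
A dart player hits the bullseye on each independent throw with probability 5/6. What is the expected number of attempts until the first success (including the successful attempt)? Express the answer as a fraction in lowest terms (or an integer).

For a geometric distribution, E[trials] = 1/p = 1/(5/6) = 6/5.

6/5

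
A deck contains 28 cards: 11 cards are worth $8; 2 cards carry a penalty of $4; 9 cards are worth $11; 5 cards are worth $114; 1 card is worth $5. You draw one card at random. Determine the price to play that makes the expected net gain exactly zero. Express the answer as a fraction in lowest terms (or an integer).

E[payout] = (11/28)·8 + (2/28)·(-4) + (9/28)·11 + (5/28)·114 + (1/28)·5 = 377/14
Fair fee = E[payout] = 377/14

377/14 dollars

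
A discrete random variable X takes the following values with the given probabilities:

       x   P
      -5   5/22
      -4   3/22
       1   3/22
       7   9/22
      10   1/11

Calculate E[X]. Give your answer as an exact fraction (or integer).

E[X] = (5/22)·(-5) + (3/22)·(-4) + (3/22)·1 + (9/22)·7 + (1/11)·10
     = 49/22

49/22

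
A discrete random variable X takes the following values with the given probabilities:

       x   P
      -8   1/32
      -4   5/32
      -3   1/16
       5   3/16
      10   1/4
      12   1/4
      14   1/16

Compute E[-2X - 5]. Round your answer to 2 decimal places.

E[-2x-5] = (1/32)·11 + (5/32)·3 + (1/16)·1 + (3/16)·(-15) + (1/4)·(-25) + (1/4)·(-29) + (1/16)·(-33)
     = -35/2 ≈ -17.50

-17.50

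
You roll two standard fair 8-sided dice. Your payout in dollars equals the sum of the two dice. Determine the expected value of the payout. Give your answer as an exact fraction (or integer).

$9

Distribution of the sum of the two dice: 2 w.p. 1/64, 3 w.p. 1/32, 4 w.p. 3/64, 5 w.p. 1/16, 6 w.p. 5/64, 7 w.p. 3/32, …
E[payout] = (1/64)·2 + (1/32)·3 + (3/64)·4 + (1/16)·5 + (5/64)·6 + (3/32)·7 + (7/64)·8 + (1/8)·9 + (7/64)·10 + (3/32)·11 + (5/64)·12 + (1/16)·13 + (3/64)·14 + (1/32)·15 + (1/64)·16 = 9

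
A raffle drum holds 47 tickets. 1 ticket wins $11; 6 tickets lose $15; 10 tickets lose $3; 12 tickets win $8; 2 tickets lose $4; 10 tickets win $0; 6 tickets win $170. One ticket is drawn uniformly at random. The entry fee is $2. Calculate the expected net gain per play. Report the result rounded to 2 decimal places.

$19.26

E[payout] = (1/47)·11 + (6/47)·(-15) + (10/47)·(-3) + (12/47)·8 + (2/47)·(-4) + (10/47)·0 + (6/47)·170 = 999/47
Expected profit = 999/47 − 2 = 905/47 ≈ $19.26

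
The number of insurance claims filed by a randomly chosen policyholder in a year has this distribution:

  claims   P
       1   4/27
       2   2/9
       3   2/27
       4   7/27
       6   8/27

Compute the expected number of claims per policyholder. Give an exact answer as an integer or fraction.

E[X] = (4/27)·1 + (2/9)·2 + (2/27)·3 + (7/27)·4 + (8/27)·6
     = 98/27

98/27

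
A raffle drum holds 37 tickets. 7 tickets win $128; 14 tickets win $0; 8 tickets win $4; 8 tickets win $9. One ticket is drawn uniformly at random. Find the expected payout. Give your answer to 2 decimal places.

E[payout] = (7/37)·128 + (14/37)·0 + (8/37)·4 + (8/37)·9 = 1000/37
≈ $27.03

$27.03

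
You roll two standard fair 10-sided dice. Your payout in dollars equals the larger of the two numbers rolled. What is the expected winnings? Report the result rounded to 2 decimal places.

$7.15

Distribution of the larger of the two numbers rolled: 1 w.p. 1/100, 2 w.p. 3/100, 3 w.p. 1/20, 4 w.p. 7/100, 5 w.p. 9/100, 6 w.p. 11/100, …
E[payout] = (1/100)·1 + (3/100)·2 + (1/20)·3 + (7/100)·4 + (9/100)·5 + (11/100)·6 + (13/100)·7 + (3/20)·8 + (17/100)·9 + (19/100)·10 = 143/20
≈ $7.15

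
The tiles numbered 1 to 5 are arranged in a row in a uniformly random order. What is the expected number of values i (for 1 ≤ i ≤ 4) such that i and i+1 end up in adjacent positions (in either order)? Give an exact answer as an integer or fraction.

For each i ∈ {1,…,4}, let Xᵢ = 1 if i and i+1 are adjacent. P(Xᵢ=1) = 2·(5−1)!/5! = 2/5.
By linearity, E[ΣXᵢ] = (4)·(2/5) = 8/5.

8/5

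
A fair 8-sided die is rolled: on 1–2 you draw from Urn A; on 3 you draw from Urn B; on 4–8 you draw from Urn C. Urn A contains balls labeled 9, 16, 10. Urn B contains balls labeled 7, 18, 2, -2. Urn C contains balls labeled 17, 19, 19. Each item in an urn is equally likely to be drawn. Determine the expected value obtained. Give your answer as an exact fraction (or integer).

485/32

E[X | Urn A] = (9 + 16 + 10)/3 = 35/3
E[X | Urn B] = (7 + 18 + 2 − 2)/4 = 25/4
E[X | Urn C] = (17 + 19 + 19)/3 = 55/3
E[X] = (1/4)·35/3 + (1/8)·25/4 + (5/8)·55/3 = 485/32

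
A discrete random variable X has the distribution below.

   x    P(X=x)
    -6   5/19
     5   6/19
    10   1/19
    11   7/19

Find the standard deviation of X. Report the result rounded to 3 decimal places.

E[X] = 87/19, E[X²] = 1277/19
Var(X) = E[X²] − (E[X])² = 1277/19 − 7569/361 = 16694/361
SD(X) = √(16694/361) ≈ 6.800

6.800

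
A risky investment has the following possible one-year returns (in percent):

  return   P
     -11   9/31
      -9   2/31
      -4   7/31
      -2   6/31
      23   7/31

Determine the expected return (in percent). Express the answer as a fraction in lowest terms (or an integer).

E[X] = (9/31)·(-11) + (2/31)·(-9) + (7/31)·(-4) + (6/31)·(-2) + (7/31)·23
     = 4/31

4/31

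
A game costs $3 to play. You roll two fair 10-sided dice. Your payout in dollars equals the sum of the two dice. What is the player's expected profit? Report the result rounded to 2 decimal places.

$8.00

Distribution of the sum of the two dice: 2 w.p. 1/100, 3 w.p. 1/50, 4 w.p. 3/100, 5 w.p. 1/25, 6 w.p. 1/20, 7 w.p. 3/50, …
E[payout] = (1/100)·2 + (1/50)·3 + (3/100)·4 + (1/25)·5 + (1/20)·6 + (3/50)·7 + (7/100)·8 + (2/25)·9 + (9/100)·10 + (1/10)·11 + (9/100)·12 + (2/25)·13 + (7/100)·14 + (3/50)·15 + (1/20)·16 + (1/25)·17 + (3/100)·18 + (1/50)·19 + (1/100)·20 = 11
Expected profit = 11 − 3 = 8 ≈ $8.00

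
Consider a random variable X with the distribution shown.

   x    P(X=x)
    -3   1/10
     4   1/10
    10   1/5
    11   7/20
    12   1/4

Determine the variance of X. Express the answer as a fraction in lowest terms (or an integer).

E[X] = (1/10)·(-3) + (1/10)·4 + (1/5)·10 + (7/20)·11 + (1/4)·12 = 179/20
E[X²] = (1/10)·9 + (1/10)·16 + (1/5)·100 + (7/20)·121 + (1/4)·144 = 2017/20
Var(X) = 2017/20 − (179/20)² = 8299/400

8299/400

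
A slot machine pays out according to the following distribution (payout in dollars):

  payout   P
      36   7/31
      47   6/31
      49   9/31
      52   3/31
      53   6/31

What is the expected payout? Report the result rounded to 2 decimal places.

$46.74

E[X] = (7/31)·36 + (6/31)·47 + (9/31)·49 + (3/31)·52 + (6/31)·53
     = 1449/31 ≈ 46.74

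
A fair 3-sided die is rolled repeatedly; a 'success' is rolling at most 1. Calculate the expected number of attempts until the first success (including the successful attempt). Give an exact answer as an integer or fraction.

For a geometric distribution, E[trials] = 1/p = 1/(1/3) = 3.

3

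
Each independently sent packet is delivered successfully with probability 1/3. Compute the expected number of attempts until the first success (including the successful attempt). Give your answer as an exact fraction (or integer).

3

For a geometric distribution, E[trials] = 1/p = 1/(1/3) = 3.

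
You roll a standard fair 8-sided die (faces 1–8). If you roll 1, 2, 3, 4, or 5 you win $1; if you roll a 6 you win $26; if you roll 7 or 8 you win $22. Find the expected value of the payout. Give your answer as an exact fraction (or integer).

75/8 dollars

E[payout] = (5/8)·1 + (1/4)·22 + (1/8)·26 = 75/8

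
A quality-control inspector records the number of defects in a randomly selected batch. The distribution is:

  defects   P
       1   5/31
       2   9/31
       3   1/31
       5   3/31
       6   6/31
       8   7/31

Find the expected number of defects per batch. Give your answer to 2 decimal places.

4.29

E[X] = (5/31)·1 + (9/31)·2 + (1/31)·3 + (3/31)·5 + (6/31)·6 + (7/31)·8
     = 133/31 ≈ 4.29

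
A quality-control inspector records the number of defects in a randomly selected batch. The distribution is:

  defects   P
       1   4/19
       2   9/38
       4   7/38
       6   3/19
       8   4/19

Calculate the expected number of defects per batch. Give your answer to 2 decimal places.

E[X] = (4/19)·1 + (9/38)·2 + (7/38)·4 + (3/19)·6 + (4/19)·8
     = 77/19 ≈ 4.05

4.05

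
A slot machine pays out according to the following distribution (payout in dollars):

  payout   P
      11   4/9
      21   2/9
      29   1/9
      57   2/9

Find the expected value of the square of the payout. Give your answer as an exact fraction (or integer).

8705/9

E[X²] = (4/9)·121 + (2/9)·441 + (1/9)·841 + (2/9)·3249
     = 8705/9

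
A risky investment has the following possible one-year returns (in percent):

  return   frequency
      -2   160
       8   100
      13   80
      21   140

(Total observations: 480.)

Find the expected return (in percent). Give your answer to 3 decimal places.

Total = 480, so P(return=-2) = 160/480, etc.
E[X] = (1/3)·(-2) + (5/24)·8 + (1/6)·13 + (7/24)·21
     = 223/24 ≈ 9.292

9.292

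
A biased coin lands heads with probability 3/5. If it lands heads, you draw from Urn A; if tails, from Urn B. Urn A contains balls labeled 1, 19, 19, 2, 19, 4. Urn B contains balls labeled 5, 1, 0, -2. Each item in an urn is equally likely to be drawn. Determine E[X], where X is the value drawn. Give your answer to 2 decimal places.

E[X | Urn A] = (1 + 19 + 19 + 2 + 19 + 4)/6 = 32/3
E[X | Urn B] = (5 + 1 + 0 − 2)/4 = 1
E[X] = (3/5)·32/3 + (2/5)·1 = 34/5 ≈ 6.80

6.80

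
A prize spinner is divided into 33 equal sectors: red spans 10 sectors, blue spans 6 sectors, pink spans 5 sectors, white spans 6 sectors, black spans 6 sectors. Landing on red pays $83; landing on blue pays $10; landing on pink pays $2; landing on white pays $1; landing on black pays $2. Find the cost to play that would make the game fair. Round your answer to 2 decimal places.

E[payout] = (10/33)·83 + (6/33)·10 + (5/33)·2 + (6/33)·1 + (6/33)·2 = 306/11
Fair fee = E[payout] = 306/11 ≈ $27.82

$27.82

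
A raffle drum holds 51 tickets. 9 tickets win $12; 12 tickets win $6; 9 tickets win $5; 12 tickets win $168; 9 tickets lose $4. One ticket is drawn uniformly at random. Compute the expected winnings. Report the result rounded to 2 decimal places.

$43.24

E[payout] = (9/51)·12 + (12/51)·6 + (9/51)·5 + (12/51)·168 + (9/51)·(-4) = 735/17
≈ $43.24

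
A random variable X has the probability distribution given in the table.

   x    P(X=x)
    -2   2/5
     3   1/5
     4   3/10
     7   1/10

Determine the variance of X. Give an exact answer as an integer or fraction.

E[X] = (2/5)·(-2) + (1/5)·3 + (3/10)·4 + (1/10)·7 = 17/10
E[X²] = (2/5)·4 + (1/5)·9 + (3/10)·16 + (1/10)·49 = 131/10
Var(X) = 131/10 − (17/10)² = 1021/100

1021/100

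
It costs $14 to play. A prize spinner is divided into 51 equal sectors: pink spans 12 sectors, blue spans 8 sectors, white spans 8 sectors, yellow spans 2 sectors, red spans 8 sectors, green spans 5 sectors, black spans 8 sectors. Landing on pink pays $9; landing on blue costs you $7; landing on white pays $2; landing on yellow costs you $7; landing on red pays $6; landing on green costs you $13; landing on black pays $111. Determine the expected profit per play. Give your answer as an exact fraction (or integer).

211/51 dollars

E[payout] = (12/51)·9 + (8/51)·(-7) + (8/51)·2 + (2/51)·(-7) + (8/51)·6 + (5/51)·(-13) + (8/51)·111 = 925/51
Expected profit = 925/51 − 14 = 211/51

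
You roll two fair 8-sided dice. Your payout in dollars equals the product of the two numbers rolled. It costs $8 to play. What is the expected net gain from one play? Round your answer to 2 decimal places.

Distribution of the product of the two numbers rolled: 1 w.p. 1/64, 2 w.p. 1/32, 3 w.p. 1/32, 4 w.p. 3/64, 5 w.p. 1/32, 6 w.p. 1/16, …
E[payout] = (1/64)·1 + (1/32)·2 + (1/32)·3 + (3/64)·4 + (1/32)·5 + (1/16)·6 + (1/32)·7 + (1/16)·8 + (1/64)·9 + (1/32)·10 + (1/16)·12 + (1/32)·14 + (1/32)·15 + (3/64)·16 + (1/32)·18 + (1/32)·20 + (1/32)·21 + (1/16)·24 + (1/64)·25 + (1/32)·28 + (1/32)·30 + (1/32)·32 + (1/32)·35 + (1/64)·36 + (1/32)·40 + (1/32)·42 + (1/32)·48 + (1/64)·49 + (1/32)·56 + (1/64)·64 = 81/4
Expected profit = 81/4 − 8 = 49/4 ≈ $12.25

$12.25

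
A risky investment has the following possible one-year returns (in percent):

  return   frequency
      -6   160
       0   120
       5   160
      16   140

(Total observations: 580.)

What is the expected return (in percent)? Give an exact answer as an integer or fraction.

104/29

Total = 580, so P(return=-6) = 160/580, etc.
E[X] = (8/29)·(-6) + (6/29)·0 + (8/29)·5 + (7/29)·16
     = 104/29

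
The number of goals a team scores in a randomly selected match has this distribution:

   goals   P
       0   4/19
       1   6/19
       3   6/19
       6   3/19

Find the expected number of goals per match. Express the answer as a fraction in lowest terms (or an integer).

42/19

E[X] = (4/19)·0 + (6/19)·1 + (6/19)·3 + (3/19)·6
     = 42/19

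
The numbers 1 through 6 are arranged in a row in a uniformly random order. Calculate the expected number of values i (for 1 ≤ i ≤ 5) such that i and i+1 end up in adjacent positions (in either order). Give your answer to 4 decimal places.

For each i ∈ {1,…,5}, let Xᵢ = 1 if i and i+1 are adjacent. P(Xᵢ=1) = 2·(6−1)!/6! = 2/6.
By linearity, E[ΣXᵢ] = (5)·(2/6) = 5/3.
≈ 1.6667

1.6667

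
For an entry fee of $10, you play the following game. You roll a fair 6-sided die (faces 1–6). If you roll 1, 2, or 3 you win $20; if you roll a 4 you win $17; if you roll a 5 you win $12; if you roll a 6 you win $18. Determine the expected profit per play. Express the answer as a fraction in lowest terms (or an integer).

E[payout] = (1/6)·12 + (1/6)·17 + (1/6)·18 + (1/2)·20 = 107/6
Expected profit = 107/6 − 10 = 47/6

47/6 dollars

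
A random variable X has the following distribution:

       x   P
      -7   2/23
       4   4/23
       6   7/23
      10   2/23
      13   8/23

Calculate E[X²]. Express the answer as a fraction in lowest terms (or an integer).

1966/23

E[X²] = (2/23)·49 + (4/23)·16 + (7/23)·36 + (2/23)·100 + (8/23)·169
     = 1966/23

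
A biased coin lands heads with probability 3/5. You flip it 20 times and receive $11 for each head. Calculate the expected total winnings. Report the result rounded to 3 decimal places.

E[#heads] = 20·3/5 = 12 (linearity over flips).
E[winnings] = 11·12 = 132.
≈ 132.000

$132.000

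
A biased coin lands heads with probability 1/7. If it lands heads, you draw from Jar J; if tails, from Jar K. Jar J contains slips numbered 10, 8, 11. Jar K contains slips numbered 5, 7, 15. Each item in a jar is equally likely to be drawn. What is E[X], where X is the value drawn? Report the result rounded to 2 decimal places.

E[X | Jar J] = (10 + 8 + 11)/3 = 29/3
E[X | Jar K] = (5 + 7 + 15)/3 = 9
E[X] = (1/7)·29/3 + (6/7)·9 = 191/21 ≈ 9.10

9.10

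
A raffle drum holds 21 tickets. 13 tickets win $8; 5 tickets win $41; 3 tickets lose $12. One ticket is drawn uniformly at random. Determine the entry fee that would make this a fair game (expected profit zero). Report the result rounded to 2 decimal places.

E[payout] = (13/21)·8 + (5/21)·41 + (3/21)·(-12) = 13
Fair fee = E[payout] = 13 ≈ $13.00

$13.00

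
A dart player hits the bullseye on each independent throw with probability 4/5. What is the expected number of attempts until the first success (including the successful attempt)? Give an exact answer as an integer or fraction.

For a geometric distribution, E[trials] = 1/p = 1/(4/5) = 5/4.

5/4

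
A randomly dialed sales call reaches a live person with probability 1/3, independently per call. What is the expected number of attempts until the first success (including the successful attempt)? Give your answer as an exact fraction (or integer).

3

For a geometric distribution, E[trials] = 1/p = 1/(1/3) = 3.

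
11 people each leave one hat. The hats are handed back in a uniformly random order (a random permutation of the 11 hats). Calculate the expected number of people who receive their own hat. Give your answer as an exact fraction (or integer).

1

Let Xᵢ = 1 if person i gets their own hat. For each i, P(Xᵢ=1) = 1/11.
By linearity of expectation, E[X₁+…+X_11] = 11·(1/11) = 1.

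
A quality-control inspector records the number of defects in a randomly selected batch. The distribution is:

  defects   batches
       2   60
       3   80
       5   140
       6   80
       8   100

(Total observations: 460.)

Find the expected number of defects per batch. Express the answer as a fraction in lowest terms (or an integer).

117/23

Total = 460, so P(defects=2) = 60/460, etc.
E[X] = (3/23)·2 + (4/23)·3 + (7/23)·5 + (4/23)·6 + (5/23)·8
     = 117/23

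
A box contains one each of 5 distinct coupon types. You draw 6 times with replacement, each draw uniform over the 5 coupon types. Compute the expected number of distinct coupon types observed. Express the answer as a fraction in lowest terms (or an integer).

11529/3125

Let Xⱼ=1 if type j appears at least once. P(Xⱼ=1) = 1 − ((5−1)/5)^6 = 11529/15625.
E[#distinct] = 5·11529/15625 = 11529/3125.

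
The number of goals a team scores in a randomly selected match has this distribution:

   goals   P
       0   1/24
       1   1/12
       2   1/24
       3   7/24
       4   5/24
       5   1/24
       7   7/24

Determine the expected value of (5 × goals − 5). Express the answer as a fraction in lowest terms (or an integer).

E[5x-5] = (1/24)·(-5) + (1/12)·0 + (1/24)·5 + (7/24)·10 + (5/24)·15 + (1/24)·20 + (7/24)·30
     = 125/8

125/8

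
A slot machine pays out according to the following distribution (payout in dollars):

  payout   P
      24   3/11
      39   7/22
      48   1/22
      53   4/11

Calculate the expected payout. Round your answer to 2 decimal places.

$40.41

E[X] = (3/11)·24 + (7/22)·39 + (1/22)·48 + (4/11)·53
     = 889/22 ≈ 40.41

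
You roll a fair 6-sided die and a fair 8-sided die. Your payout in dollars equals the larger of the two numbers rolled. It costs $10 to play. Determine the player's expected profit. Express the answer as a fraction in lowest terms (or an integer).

Distribution of the larger of the two numbers rolled: 1 w.p. 1/48, 2 w.p. 1/16, 3 w.p. 5/48, 4 w.p. 7/48, 5 w.p. 3/16, 6 w.p. 11/48, …
E[payout] = (1/48)·1 + (1/16)·2 + (5/48)·3 + (7/48)·4 + (3/16)·5 + (11/48)·6 + (1/8)·7 + (1/8)·8 = 251/48
Expected profit = 251/48 − 10 = -229/48

-229/48 dollars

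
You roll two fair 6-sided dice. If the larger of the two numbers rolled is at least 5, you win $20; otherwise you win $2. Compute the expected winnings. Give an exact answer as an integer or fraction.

$12

E[payout] = (4/9)·2 + (5/9)·20 = 12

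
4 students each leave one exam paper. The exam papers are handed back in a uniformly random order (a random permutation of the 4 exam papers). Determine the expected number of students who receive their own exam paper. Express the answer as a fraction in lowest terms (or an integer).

1

Let Xᵢ = 1 if person i gets their own exam paper. For each i, P(Xᵢ=1) = 1/4.
By linearity of expectation, E[X₁+…+X_4] = 4·(1/4) = 1.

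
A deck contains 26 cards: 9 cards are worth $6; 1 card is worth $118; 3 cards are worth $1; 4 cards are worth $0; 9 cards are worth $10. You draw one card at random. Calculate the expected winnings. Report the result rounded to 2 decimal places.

$10.19

E[payout] = (9/26)·6 + (1/26)·118 + (3/26)·1 + (4/26)·0 + (9/26)·10 = 265/26
≈ $10.19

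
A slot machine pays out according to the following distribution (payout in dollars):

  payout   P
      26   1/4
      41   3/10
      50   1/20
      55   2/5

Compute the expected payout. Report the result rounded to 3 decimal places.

E[X] = (1/4)·26 + (3/10)·41 + (1/20)·50 + (2/5)·55
     = 433/10 ≈ 43.300

$43.300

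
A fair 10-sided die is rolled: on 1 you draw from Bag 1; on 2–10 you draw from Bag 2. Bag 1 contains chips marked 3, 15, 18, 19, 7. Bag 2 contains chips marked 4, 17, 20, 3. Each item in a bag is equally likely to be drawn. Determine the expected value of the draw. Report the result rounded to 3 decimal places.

E[X | Bag 1] = (3 + 15 + 18 + 19 + 7)/5 = 62/5
E[X | Bag 2] = (4 + 17 + 20 + 3)/4 = 11
E[X] = (1/10)·62/5 + (9/10)·11 = 557/50 ≈ 11.140

11.140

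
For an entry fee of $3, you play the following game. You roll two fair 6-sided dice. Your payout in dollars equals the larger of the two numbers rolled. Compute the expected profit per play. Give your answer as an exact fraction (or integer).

Distribution of the larger of the two numbers rolled: 1 w.p. 1/36, 2 w.p. 1/12, 3 w.p. 5/36, 4 w.p. 7/36, 5 w.p. 1/4, 6 w.p. 11/36
E[payout] = (1/36)·1 + (1/12)·2 + (5/36)·3 + (7/36)·4 + (1/4)·5 + (11/36)·6 = 161/36
Expected profit = 161/36 − 3 = 53/36

53/36 dollars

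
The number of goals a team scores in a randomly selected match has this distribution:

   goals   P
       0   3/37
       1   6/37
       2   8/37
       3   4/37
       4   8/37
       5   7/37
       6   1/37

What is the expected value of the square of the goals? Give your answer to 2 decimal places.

E[X²] = (3/37)·0 + (6/37)·1 + (8/37)·4 + (4/37)·9 + (8/37)·16 + (7/37)·25 + (1/37)·36
     = 413/37 ≈ 11.16

11.16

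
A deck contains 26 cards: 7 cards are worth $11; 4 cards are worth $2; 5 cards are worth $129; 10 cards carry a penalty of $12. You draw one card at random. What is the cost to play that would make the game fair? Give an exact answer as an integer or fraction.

305/13 dollars

E[payout] = (7/26)·11 + (4/26)·2 + (5/26)·129 + (10/26)·(-12) = 305/13
Fair fee = E[payout] = 305/13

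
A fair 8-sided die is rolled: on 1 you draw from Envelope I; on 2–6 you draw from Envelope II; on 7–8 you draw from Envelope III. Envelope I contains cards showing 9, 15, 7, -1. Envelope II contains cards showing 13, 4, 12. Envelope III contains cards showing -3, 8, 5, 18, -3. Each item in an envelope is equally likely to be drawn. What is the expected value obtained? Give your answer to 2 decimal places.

8.23

E[X | Envelope I] = (9 + 15 + 7 − 1)/4 = 15/2
E[X | Envelope II] = (13 + 4 + 12)/3 = 29/3
E[X | Envelope III] = (-3 + 8 + 5 + 18 − 3)/5 = 5
E[X] = (1/8)·15/2 + (5/8)·29/3 + (1/4)·5 = 395/48 ≈ 8.23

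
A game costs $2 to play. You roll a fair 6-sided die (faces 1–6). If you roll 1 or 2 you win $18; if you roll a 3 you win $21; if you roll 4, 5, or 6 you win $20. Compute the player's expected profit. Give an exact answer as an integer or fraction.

35/2 dollars

E[payout] = (1/3)·18 + (1/2)·20 + (1/6)·21 = 39/2
Expected profit = 39/2 − 2 = 35/2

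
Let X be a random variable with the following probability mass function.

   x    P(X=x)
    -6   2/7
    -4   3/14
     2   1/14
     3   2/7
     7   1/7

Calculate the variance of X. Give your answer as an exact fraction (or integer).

E[X] = (2/7)·(-6) + (3/14)·(-4) + (1/14)·2 + (2/7)·3 + (1/7)·7 = -4/7
E[X²] = (2/7)·36 + (3/14)·16 + (1/14)·4 + (2/7)·9 + (1/7)·49 = 165/7
Var(X) = 165/7 − (-4/7)² = 1139/49

1139/49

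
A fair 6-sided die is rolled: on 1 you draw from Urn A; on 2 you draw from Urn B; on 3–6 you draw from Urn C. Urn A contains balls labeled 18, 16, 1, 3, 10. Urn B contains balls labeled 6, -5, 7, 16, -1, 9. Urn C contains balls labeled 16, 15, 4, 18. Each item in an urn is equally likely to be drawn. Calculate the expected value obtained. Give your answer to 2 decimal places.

E[X | Urn A] = (18 + 16 + 1 + 3 + 10)/5 = 48/5
E[X | Urn B] = (6 − 5 + 7 + 16 − 1 + 9)/6 = 16/3
E[X | Urn C] = (16 + 15 + 4 + 18)/4 = 53/4
E[X] = (1/6)·48/5 + (1/6)·16/3 + (2/3)·53/4 = 1019/90 ≈ 11.32

11.32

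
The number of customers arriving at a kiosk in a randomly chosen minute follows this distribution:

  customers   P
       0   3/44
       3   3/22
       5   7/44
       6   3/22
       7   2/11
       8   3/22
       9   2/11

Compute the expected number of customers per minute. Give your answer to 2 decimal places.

6.02

E[X] = (3/44)·0 + (3/22)·3 + (7/44)·5 + (3/22)·6 + (2/11)·7 + (3/22)·8 + (2/11)·9
     = 265/44 ≈ 6.02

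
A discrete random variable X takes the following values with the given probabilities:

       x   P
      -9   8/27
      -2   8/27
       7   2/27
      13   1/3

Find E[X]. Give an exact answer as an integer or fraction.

E[X] = (8/27)·(-9) + (8/27)·(-2) + (2/27)·7 + (1/3)·13
     = 43/27

43/27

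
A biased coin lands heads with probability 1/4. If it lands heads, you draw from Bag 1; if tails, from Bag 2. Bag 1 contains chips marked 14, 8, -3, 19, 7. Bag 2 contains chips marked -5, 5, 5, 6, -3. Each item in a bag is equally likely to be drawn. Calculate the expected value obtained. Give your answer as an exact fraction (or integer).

E[X | Bag 1] = (14 + 8 − 3 + 19 + 7)/5 = 9
E[X | Bag 2] = (-5 + 5 + 5 + 6 − 3)/5 = 8/5
E[X] = (1/4)·9 + (3/4)·8/5 = 69/20

69/20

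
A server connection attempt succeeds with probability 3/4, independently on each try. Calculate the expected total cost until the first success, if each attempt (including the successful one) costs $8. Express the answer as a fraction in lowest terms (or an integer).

32/3 dollars

E[#attempts] = 1/p = 4/3; E[cost] = 8·4/3 = 32/3.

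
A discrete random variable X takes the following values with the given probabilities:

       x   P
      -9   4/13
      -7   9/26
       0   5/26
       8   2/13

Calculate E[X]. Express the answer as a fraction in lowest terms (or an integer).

-103/26

E[X] = (4/13)·(-9) + (9/26)·(-7) + (5/26)·0 + (2/13)·8
     = -103/26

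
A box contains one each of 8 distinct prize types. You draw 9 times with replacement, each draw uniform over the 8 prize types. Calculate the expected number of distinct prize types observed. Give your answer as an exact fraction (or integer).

Let Xⱼ=1 if type j appears at least once. P(Xⱼ=1) = 1 − ((8−1)/8)^9 = 93864121/134217728.
E[#distinct] = 8·93864121/134217728 = 93864121/16777216.

93864121/16777216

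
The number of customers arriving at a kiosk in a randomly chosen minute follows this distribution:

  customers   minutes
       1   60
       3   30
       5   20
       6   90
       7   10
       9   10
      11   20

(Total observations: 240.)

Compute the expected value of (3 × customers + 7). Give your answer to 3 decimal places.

Total = 240, so P(customers=1) = 60/240, etc.
E[3x+7] = (1/4)·10 + (1/8)·16 + (1/12)·22 + (3/8)·25 + (1/24)·28 + (1/24)·34 + (1/12)·40
     = 173/8 ≈ 21.625

21.625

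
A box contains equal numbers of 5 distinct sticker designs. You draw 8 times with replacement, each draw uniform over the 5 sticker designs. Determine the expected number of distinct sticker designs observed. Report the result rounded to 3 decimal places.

Let Xⱼ=1 if type j appears at least once. P(Xⱼ=1) = 1 − ((5−1)/5)^8 = 325089/390625.
E[#distinct] = 5·325089/390625 = 325089/78125.
≈ 4.161

4.161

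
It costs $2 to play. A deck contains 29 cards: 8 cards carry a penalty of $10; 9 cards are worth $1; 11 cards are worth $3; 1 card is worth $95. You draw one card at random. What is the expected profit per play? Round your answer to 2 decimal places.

E[payout] = (8/29)·(-10) + (9/29)·1 + (11/29)·3 + (1/29)·95 = 57/29
Expected profit = 57/29 − 2 = -1/29 ≈ -$0.03

-$0.03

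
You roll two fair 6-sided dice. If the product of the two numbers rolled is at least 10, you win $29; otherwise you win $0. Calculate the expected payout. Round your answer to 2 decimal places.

$15.31

E[payout] = (17/36)·0 + (19/36)·29 = 551/36
≈ $15.31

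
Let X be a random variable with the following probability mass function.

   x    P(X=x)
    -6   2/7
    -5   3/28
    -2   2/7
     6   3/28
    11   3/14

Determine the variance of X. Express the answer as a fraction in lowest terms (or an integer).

34387/784

E[X] = (2/7)·(-6) + (3/28)·(-5) + (2/7)·(-2) + (3/28)·6 + (3/14)·11 = 5/28
E[X²] = (2/7)·36 + (3/28)·25 + (2/7)·4 + (3/28)·36 + (3/14)·121 = 1229/28
Var(X) = 1229/28 − (5/28)² = 34387/784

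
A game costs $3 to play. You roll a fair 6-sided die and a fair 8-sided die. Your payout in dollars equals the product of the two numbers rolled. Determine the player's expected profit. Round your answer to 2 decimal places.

Distribution of the product of the two numbers rolled: 1 w.p. 1/48, 2 w.p. 1/24, 3 w.p. 1/24, 4 w.p. 1/16, 5 w.p. 1/24, 6 w.p. 1/12, …
E[payout] = (1/48)·1 + (1/24)·2 + (1/24)·3 + (1/16)·4 + (1/24)·5 + (1/12)·6 + (1/48)·7 + (1/16)·8 + (1/48)·9 + (1/24)·10 + (1/12)·12 + (1/48)·14 + (1/24)·15 + (1/24)·16 + (1/24)·18 + (1/24)·20 + (1/48)·21 + (1/16)·24 + (1/48)·25 + (1/48)·28 + (1/24)·30 + (1/48)·32 + (1/48)·35 + (1/48)·36 + (1/48)·40 + (1/48)·42 + (1/48)·48 = 63/4
Expected profit = 63/4 − 3 = 51/4 ≈ $12.75

$12.75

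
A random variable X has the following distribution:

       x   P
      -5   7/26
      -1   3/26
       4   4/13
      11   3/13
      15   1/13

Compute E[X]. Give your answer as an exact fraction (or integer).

E[X] = (7/26)·(-5) + (3/26)·(-1) + (4/13)·4 + (3/13)·11 + (1/13)·15
     = 45/13

45/13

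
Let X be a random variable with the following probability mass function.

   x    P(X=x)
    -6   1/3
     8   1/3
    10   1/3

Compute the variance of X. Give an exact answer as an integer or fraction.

E[X] = (1/3)·(-6) + (1/3)·8 + (1/3)·10 = 4
E[X²] = (1/3)·36 + (1/3)·64 + (1/3)·100 = 200/3
Var(X) = 200/3 − (4)² = 152/3

152/3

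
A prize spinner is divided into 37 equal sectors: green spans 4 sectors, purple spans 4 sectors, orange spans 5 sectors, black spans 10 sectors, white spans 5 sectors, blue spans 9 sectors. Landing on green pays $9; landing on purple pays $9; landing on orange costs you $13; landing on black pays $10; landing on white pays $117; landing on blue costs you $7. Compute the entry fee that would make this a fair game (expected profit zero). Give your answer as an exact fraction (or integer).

E[payout] = (4/37)·9 + (4/37)·9 + (5/37)·(-13) + (10/37)·10 + (5/37)·117 + (9/37)·(-7) = 17
Fair fee = E[payout] = 17

$17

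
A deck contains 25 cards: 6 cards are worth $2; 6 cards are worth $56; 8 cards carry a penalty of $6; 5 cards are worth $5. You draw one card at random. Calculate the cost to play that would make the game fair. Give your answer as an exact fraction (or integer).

E[payout] = (6/25)·2 + (6/25)·56 + (8/25)·(-6) + (5/25)·5 = 13
Fair fee = E[payout] = 13

$13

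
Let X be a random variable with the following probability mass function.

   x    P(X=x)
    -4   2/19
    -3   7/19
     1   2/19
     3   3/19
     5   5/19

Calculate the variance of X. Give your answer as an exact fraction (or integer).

4682/361

E[X] = (2/19)·(-4) + (7/19)·(-3) + (2/19)·1 + (3/19)·3 + (5/19)·5 = 7/19
E[X²] = (2/19)·16 + (7/19)·9 + (2/19)·1 + (3/19)·9 + (5/19)·25 = 249/19
Var(X) = 249/19 − (7/19)² = 4682/361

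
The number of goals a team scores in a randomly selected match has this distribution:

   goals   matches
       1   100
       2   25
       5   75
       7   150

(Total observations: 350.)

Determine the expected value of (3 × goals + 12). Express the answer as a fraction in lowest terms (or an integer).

Total = 350, so P(goals=1) = 100/350, etc.
E[3x+12] = (2/7)·15 + (1/14)·18 + (3/14)·27 + (3/7)·33
     = 51/2

51/2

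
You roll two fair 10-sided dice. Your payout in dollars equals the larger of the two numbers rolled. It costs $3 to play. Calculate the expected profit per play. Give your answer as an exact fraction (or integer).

83/20 dollars

Distribution of the larger of the two numbers rolled: 1 w.p. 1/100, 2 w.p. 3/100, 3 w.p. 1/20, 4 w.p. 7/100, 5 w.p. 9/100, 6 w.p. 11/100, …
E[payout] = (1/100)·1 + (3/100)·2 + (1/20)·3 + (7/100)·4 + (9/100)·5 + (11/100)·6 + (13/100)·7 + (3/20)·8 + (17/100)·9 + (19/100)·10 = 143/20
Expected profit = 143/20 − 3 = 83/20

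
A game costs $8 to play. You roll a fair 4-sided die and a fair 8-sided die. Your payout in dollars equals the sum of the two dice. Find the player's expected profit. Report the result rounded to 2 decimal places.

Distribution of the sum of the two dice: 2 w.p. 1/32, 3 w.p. 1/16, 4 w.p. 3/32, 5 w.p. 1/8, 6 w.p. 1/8, 7 w.p. 1/8, …
E[payout] = (1/32)·2 + (1/16)·3 + (3/32)·4 + (1/8)·5 + (1/8)·6 + (1/8)·7 + (1/8)·8 + (1/8)·9 + (3/32)·10 + (1/16)·11 + (1/32)·12 = 7
Expected profit = 7 − 8 = -1 ≈ -$1.00

-$1.00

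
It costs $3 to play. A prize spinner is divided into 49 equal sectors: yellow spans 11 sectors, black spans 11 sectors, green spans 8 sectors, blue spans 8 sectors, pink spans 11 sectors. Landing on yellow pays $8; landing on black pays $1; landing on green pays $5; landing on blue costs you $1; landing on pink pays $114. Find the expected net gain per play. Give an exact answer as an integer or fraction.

E[payout] = (11/49)·8 + (11/49)·1 + (8/49)·5 + (8/49)·(-1) + (11/49)·114 = 1385/49
Expected profit = 1385/49 − 3 = 1238/49

1238/49 dollars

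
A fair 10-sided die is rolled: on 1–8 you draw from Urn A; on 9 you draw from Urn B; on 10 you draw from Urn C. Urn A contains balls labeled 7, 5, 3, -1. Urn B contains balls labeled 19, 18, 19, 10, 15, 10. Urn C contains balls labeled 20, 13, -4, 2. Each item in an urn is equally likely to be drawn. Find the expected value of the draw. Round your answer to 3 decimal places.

E[X | Urn A] = (7 + 5 + 3 − 1)/4 = 7/2
E[X | Urn B] = (19 + 18 + 19 + 10 + 15 + 10)/6 = 91/6
E[X | Urn C] = (20 + 13 − 4 + 2)/4 = 31/4
E[X] = (4/5)·7/2 + (1/10)·91/6 + (1/10)·31/4 = 611/120 ≈ 5.092

5.092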